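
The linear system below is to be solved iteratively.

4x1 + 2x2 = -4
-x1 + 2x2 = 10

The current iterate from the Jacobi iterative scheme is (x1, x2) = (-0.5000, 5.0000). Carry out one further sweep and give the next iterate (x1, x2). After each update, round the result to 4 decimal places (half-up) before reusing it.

One sweep:
  x1 = (-4 - (2)·5.0000) / (4) = -3.5000
  x2 = (10 - (-1)·-0.5000) / (2) = 4.7500

(-3.5000, 4.7500)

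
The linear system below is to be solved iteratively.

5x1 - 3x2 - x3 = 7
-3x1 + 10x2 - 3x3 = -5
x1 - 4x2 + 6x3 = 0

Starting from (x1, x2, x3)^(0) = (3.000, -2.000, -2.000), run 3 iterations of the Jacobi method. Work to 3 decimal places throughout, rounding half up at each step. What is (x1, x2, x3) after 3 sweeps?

Iteration 1:
  x1 = (7 - (-3)·-2.000 - (-1)·-2.000) / (5) = -0.200
  x2 = (-5 - (-3)·3.000 - (-3)·-2.000) / (10) = -0.200
  x3 = (0 - (1)·3.000 - (-4)·-2.000) / (6) = -1.833
Iteration 2:
  x1 = (7 - (-3)·-0.200 - (-1)·-1.833) / (5) = 0.913
  x2 = (-5 - (-3)·-0.200 - (-3)·-1.833) / (10) = -1.110
  x3 = (0 - (1)·-0.200 - (-4)·-0.200) / (6) = -0.100
Iteration 3:
  x1 = (7 - (-3)·-1.110 - (-1)·-0.100) / (5) = 0.714
  x2 = (-5 - (-3)·0.913 - (-3)·-0.100) / (10) = -0.256
  x3 = (0 - (1)·0.913 - (-4)·-1.110) / (6) = -0.892

(0.714, -0.256, -0.892)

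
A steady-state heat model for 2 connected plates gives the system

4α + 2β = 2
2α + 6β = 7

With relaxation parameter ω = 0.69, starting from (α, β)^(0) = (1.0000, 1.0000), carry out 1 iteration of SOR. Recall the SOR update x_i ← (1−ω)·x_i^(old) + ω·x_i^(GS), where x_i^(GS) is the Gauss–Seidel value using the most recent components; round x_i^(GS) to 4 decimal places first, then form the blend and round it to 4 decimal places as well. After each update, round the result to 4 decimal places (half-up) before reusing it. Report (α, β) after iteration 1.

Iteration 1:
  α: GS value = (2 - (2)·1.0000) / (4) = 0.0000;  α ← (1−ω)·1.0000 + ω·0.0000 = 0.3100
  β: GS value = (7 - (2)·0.3100) / (6) = 1.0633;  β ← (1−ω)·1.0000 + ω·1.0633 = 1.0437

(0.3100, 1.0437)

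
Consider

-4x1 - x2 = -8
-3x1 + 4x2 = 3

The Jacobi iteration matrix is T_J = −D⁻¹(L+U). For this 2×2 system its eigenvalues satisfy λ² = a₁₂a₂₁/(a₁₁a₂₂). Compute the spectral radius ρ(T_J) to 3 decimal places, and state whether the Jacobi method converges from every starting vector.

0.433

a₁₂a₂₁/(a₁₁a₂₂) = (-1)·(-3) / ((-4)·(4)) = -0.187500
ρ = √|-0.187500| = √0.187500 = 0.433
ρ < 1, so Jacobi converges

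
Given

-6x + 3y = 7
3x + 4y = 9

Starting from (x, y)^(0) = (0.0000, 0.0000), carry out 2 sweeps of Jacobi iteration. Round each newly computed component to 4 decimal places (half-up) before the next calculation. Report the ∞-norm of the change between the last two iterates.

Iteration 1:
  x = (7 - (3)·0.0000) / (-6) = -1.1667
  y = (9 - (3)·0.0000) / (4) = 2.2500
Iteration 2:
  x = (7 - (3)·2.2500) / (-6) = -0.0417
  y = (9 - (3)·-1.1667) / (4) = 3.1250
Change: (1.1250, 0.8750) → max |·| = 1.1250

1.1250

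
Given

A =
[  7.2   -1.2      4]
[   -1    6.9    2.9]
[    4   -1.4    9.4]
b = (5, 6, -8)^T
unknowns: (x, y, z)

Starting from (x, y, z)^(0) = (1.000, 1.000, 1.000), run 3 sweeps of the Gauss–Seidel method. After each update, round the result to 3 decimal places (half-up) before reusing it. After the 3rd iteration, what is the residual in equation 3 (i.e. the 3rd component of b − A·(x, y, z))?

-0.002

Iteration 1:
  x = (5 - (-1.2)·1.000 - (4)·1.000) / (7.2) = 0.306
  y = (6 - (-1)·0.306 - (2.9)·1.000) / (6.9) = 0.494
  z = (-8 - (4)·0.306 - (-1.4)·0.494) / (9.4) = -0.908
Iteration 2:
  x = (5 - (-1.2)·0.494 - (4)·-0.908) / (7.2) = 1.281
  y = (6 - (-1)·1.281 - (2.9)·-0.908) / (6.9) = 1.437
  z = (-8 - (4)·1.281 - (-1.4)·1.437) / (9.4) = -1.182
Iteration 3:
  x = (5 - (-1.2)·1.437 - (4)·-1.182) / (7.2) = 1.591
  y = (6 - (-1)·1.591 - (2.9)·-1.182) / (6.9) = 1.597
  z = (-8 - (4)·1.591 - (-1.4)·1.597) / (9.4) = -1.290
Residual b − A·x = (0.621, 0.313, -0.002)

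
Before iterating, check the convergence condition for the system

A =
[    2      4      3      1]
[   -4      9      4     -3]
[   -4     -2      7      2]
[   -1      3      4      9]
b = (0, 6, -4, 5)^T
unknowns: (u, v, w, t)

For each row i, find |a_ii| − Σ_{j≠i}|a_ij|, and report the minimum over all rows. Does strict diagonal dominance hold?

row 1: |2| − (4+3+1) = -6
row 2: |9| − (4+4+3) = -2
row 3: |7| − (4+2+2) = -1
row 4: |9| − (1+3+4) = 1
minimum over rows = -6 → not strictly diagonally dominant

-6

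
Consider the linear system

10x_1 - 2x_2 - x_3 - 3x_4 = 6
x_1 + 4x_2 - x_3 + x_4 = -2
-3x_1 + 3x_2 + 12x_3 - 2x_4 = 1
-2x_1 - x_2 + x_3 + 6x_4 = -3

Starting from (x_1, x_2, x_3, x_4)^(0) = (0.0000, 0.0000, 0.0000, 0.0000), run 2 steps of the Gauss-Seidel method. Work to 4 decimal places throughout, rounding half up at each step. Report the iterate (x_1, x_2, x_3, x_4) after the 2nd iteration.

Iteration 1:
  x_1 = (6 - (-2)·0.0000 - (-1)·0.0000 - (-3)·0.0000) / (10) = 0.6000
  x_2 = (-2 - (1)·0.6000 - (-1)·0.0000 - (1)·0.0000) / (4) = -0.6500
  x_3 = (1 - (-3)·0.6000 - (3)·-0.6500 - (-2)·0.0000) / (12) = 0.3958
  x_4 = (-3 - (-2)·0.6000 - (-1)·-0.6500 - (1)·0.3958) / (6) = -0.4743
Iteration 2:
  x_1 = (6 - (-2)·-0.6500 - (-1)·0.3958 - (-3)·-0.4743) / (10) = 0.3673
  x_2 = (-2 - (1)·0.3673 - (-1)·0.3958 - (1)·-0.4743) / (4) = -0.3743
  x_3 = (1 - (-3)·0.3673 - (3)·-0.3743 - (-2)·-0.4743) / (12) = 0.1897
  x_4 = (-3 - (-2)·0.3673 - (-1)·-0.3743 - (1)·0.1897) / (6) = -0.4716

(0.3673, -0.3743, 0.1897, -0.4716)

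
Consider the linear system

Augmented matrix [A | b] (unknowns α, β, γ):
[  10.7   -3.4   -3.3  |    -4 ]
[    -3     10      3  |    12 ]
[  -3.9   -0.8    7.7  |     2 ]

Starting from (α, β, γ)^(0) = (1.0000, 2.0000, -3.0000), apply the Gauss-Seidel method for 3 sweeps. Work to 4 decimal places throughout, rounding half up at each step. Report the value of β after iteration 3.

Iteration 1:
  α = (-4 - (-3.4)·2.0000 - (-3.3)·-3.0000) / (10.7) = -0.6636
  β = (12 - (-3)·-0.6636 - (3)·-3.0000) / (10) = 1.9009
  γ = (2 - (-3.9)·-0.6636 - (-0.8)·1.9009) / (7.7) = 0.1211
Iteration 2:
  α = (-4 - (-3.4)·1.9009 - (-3.3)·0.1211) / (10.7) = 0.2675
  β = (12 - (-3)·0.2675 - (3)·0.1211) / (10) = 1.2439
  γ = (2 - (-3.9)·0.2675 - (-0.8)·1.2439) / (7.7) = 0.5245
Iteration 3:
  α = (-4 - (-3.4)·1.2439 - (-3.3)·0.5245) / (10.7) = 0.1832
  β = (12 - (-3)·0.1832 - (3)·0.5245) / (10) = 1.0976
  γ = (2 - (-3.9)·0.1832 - (-0.8)·1.0976) / (7.7) = 0.4666

1.0976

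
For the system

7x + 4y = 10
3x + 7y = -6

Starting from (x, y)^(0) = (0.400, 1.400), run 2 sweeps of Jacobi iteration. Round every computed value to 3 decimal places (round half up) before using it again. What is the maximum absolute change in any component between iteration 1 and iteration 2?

1.388

Iteration 1:
  x = (10 - (4)·1.400) / (7) = 0.629
  y = (-6 - (3)·0.400) / (7) = -1.029
Iteration 2:
  x = (10 - (4)·-1.029) / (7) = 2.017
  y = (-6 - (3)·0.629) / (7) = -1.127
Change: (1.388, -0.098) → max |·| = 1.388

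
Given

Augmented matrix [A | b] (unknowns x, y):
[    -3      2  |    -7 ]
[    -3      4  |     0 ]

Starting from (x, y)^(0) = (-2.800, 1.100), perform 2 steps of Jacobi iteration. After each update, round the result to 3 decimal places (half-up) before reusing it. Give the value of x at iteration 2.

0.933

Iteration 1:
  x = (-7 - (2)·1.100) / (-3) = 3.067
  y = (0 - (-3)·-2.800) / (4) = -2.100
Iteration 2:
  x = (-7 - (2)·-2.100) / (-3) = 0.933
  y = (0 - (-3)·3.067) / (4) = 2.300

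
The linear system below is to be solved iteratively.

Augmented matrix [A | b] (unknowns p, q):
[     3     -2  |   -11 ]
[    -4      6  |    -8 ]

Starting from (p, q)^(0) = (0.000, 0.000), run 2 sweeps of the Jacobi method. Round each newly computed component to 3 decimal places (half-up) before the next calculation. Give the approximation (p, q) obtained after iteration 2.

Iteration 1:
  p = (-11 - (-2)·0.000) / (3) = -3.667
  q = (-8 - (-4)·0.000) / (6) = -1.333
Iteration 2:
  p = (-11 - (-2)·-1.333) / (3) = -4.555
  q = (-8 - (-4)·-3.667) / (6) = -3.778

(-4.555, -3.778)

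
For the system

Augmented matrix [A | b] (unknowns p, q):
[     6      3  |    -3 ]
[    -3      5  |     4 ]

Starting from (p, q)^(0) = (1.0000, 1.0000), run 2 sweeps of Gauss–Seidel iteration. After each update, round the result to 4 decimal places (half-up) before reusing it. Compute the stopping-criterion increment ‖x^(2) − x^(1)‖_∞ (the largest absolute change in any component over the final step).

0.4000

Iteration 1:
  p = (-3 - (3)·1.0000) / (6) = -1.0000
  q = (4 - (-3)·-1.0000) / (5) = 0.2000
Iteration 2:
  p = (-3 - (3)·0.2000) / (6) = -0.6000
  q = (4 - (-3)·-0.6000) / (5) = 0.4400
Change: (0.4000, 0.2400) → max |·| = 0.4000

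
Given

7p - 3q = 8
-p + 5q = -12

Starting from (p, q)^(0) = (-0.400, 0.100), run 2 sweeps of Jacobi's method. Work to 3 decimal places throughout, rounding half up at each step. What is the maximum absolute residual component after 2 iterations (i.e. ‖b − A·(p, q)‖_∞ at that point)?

Iteration 1:
  p = (8 - (-3)·0.100) / (7) = 1.186
  q = (-12 - (-1)·-0.400) / (5) = -2.480
Iteration 2:
  p = (8 - (-3)·-2.480) / (7) = 0.080
  q = (-12 - (-1)·1.186) / (5) = -2.163
Residual b − A·x = (0.951, -1.105); ∞-norm = 1.105

1.105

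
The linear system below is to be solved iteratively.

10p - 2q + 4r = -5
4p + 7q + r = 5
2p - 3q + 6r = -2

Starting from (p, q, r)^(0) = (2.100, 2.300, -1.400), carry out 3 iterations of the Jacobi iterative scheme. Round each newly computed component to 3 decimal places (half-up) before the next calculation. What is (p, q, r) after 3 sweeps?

(-0.160, 1.152, 0.068)

Iteration 1:
  p = (-5 - (-2)·2.300 - (4)·-1.400) / (10) = 0.520
  q = (5 - (4)·2.100 - (1)·-1.400) / (7) = -0.286
  r = (-2 - (2)·2.100 - (-3)·2.300) / (6) = 0.117
Iteration 2:
  p = (-5 - (-2)·-0.286 - (4)·0.117) / (10) = -0.604
  q = (5 - (4)·0.520 - (1)·0.117) / (7) = 0.400
  r = (-2 - (2)·0.520 - (-3)·-0.286) / (6) = -0.650
Iteration 3:
  p = (-5 - (-2)·0.400 - (4)·-0.650) / (10) = -0.160
  q = (5 - (4)·-0.604 - (1)·-0.650) / (7) = 1.152
  r = (-2 - (2)·-0.604 - (-3)·0.400) / (6) = 0.068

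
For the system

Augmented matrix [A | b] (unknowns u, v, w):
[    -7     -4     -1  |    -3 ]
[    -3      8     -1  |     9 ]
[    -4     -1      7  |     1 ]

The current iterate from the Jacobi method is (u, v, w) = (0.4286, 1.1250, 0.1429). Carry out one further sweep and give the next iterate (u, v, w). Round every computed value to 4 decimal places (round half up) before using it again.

(-0.2347, 1.3036, 0.5485)

One sweep:
  u = (-3 - (-4)·1.1250 - (-1)·0.1429) / (-7) = -0.2347
  v = (9 - (-3)·0.4286 - (-1)·0.1429) / (8) = 1.3036
  w = (1 - (-4)·0.4286 - (-1)·1.1250) / (7) = 0.5485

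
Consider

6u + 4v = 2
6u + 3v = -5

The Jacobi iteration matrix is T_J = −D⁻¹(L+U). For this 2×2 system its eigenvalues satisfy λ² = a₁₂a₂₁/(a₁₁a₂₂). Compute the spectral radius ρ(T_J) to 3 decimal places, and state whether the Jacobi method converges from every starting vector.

a₁₂a₂₁/(a₁₁a₂₂) = (4)·(6) / ((6)·(3)) = 1.333333
ρ = √|1.333333| = √1.333333 = 1.155
ρ > 1, so Jacobi diverges

1.155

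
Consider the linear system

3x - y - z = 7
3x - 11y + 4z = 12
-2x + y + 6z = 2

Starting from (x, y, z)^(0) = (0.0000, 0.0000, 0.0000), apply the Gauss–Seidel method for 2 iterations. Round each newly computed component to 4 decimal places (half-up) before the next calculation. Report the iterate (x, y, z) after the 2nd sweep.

(2.5774, 0.0436, 1.1852)

Iteration 1:
  x = (7 - (-1)·0.0000 - (-1)·0.0000) / (3) = 2.3333
  y = (12 - (3)·2.3333 - (4)·0.0000) / (-11) = -0.4546
  z = (2 - (-2)·2.3333 - (1)·-0.4546) / (6) = 1.1869
Iteration 2:
  x = (7 - (-1)·-0.4546 - (-1)·1.1869) / (3) = 2.5774
  y = (12 - (3)·2.5774 - (4)·1.1869) / (-11) = 0.0436
  z = (2 - (-2)·2.5774 - (1)·0.0436) / (6) = 1.1852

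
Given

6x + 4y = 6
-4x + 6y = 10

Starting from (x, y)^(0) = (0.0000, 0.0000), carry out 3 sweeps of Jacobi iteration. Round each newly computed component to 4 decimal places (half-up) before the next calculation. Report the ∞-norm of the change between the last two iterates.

0.7407

Iteration 1:
  x = (6 - (4)·0.0000) / (6) = 1.0000
  y = (10 - (-4)·0.0000) / (6) = 1.6667
Iteration 2:
  x = (6 - (4)·1.6667) / (6) = -0.1111
  y = (10 - (-4)·1.0000) / (6) = 2.3333
Iteration 3:
  x = (6 - (4)·2.3333) / (6) = -0.5555
  y = (10 - (-4)·-0.1111) / (6) = 1.5926
Change: (-0.4444, -0.7407) → max |·| = 0.7407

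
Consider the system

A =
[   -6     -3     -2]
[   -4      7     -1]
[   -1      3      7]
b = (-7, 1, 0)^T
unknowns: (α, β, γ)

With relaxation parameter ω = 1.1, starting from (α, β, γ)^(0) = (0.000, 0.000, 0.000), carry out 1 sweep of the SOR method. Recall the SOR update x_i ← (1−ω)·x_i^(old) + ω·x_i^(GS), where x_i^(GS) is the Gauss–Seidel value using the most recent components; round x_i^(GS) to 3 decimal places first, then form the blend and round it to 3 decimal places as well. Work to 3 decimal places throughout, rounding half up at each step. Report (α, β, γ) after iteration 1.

(1.284, 0.965, -0.253)

Iteration 1:
  α: GS value = (-7 - (-3)·0.000 - (-2)·0.000) / (-6) = 1.167;  α ← (1−ω)·0.000 + ω·1.167 = 1.284
  β: GS value = (1 - (-4)·1.284 - (-1)·0.000) / (7) = 0.877;  β ← (1−ω)·0.000 + ω·0.877 = 0.965
  γ: GS value = (0 - (-1)·1.284 - (3)·0.965) / (7) = -0.230;  γ ← (1−ω)·0.000 + ω·-0.230 = -0.253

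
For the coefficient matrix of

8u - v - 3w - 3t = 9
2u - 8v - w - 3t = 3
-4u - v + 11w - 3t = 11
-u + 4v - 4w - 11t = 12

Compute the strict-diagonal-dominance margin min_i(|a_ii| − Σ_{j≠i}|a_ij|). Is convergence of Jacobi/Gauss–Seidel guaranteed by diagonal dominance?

1

row 1: |8| − (1+3+3) = 1
row 2: |-8| − (2+1+3) = 2
row 3: |11| − (4+1+3) = 3
row 4: |-11| − (1+4+4) = 2
minimum over rows = 1 → strictly diagonally dominant (convergence guaranteed)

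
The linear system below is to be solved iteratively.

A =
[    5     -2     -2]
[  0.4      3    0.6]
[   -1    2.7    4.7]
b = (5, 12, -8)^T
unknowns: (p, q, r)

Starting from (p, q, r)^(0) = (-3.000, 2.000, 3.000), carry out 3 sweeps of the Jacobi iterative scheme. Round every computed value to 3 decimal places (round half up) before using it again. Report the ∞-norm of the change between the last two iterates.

Iteration 1:
  p = (5 - (-2)·2.000 - (-2)·3.000) / (5) = 3.000
  q = (12 - (0.4)·-3.000 - (0.6)·3.000) / (3) = 3.800
  r = (-8 - (-1)·-3.000 - (2.7)·2.000) / (4.7) = -3.489
Iteration 2:
  p = (5 - (-2)·3.800 - (-2)·-3.489) / (5) = 1.124
  q = (12 - (0.4)·3.000 - (0.6)·-3.489) / (3) = 4.298
  r = (-8 - (-1)·3.000 - (2.7)·3.800) / (4.7) = -3.247
Iteration 3:
  p = (5 - (-2)·4.298 - (-2)·-3.247) / (5) = 1.420
  q = (12 - (0.4)·1.124 - (0.6)·-3.247) / (3) = 4.500
  r = (-8 - (-1)·1.124 - (2.7)·4.298) / (4.7) = -3.932
Change: (0.296, 0.202, -0.685) → max |·| = 0.685

0.685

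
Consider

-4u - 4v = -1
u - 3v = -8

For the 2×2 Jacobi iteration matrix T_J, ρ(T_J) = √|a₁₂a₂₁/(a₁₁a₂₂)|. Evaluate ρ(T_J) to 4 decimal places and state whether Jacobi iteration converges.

0.5774

a₁₂a₂₁/(a₁₁a₂₂) = (-4)·(1) / ((-4)·(-3)) = -0.333333
ρ = √|-0.333333| = √0.333333 = 0.5774
ρ < 1, so Jacobi converges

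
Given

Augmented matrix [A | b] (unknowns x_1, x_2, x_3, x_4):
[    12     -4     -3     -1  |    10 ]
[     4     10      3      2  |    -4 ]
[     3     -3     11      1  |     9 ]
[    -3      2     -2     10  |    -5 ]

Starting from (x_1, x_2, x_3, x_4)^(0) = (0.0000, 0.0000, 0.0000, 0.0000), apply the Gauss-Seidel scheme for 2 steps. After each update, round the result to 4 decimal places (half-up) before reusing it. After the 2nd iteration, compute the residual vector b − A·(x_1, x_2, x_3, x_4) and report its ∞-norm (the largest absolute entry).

0.1534

Iteration 1:
  x_1 = (10 - (-4)·0.0000 - (-3)·0.0000 - (-1)·0.0000) / (12) = 0.8333
  x_2 = (-4 - (4)·0.8333 - (3)·0.0000 - (2)·0.0000) / (10) = -0.7333
  x_3 = (9 - (3)·0.8333 - (-3)·-0.7333 - (1)·0.0000) / (11) = 0.3909
  x_4 = (-5 - (-3)·0.8333 - (2)·-0.7333 - (-2)·0.3909) / (10) = -0.0252
Iteration 2:
  x_1 = (10 - (-4)·-0.7333 - (-3)·0.3909 - (-1)·-0.0252) / (12) = 0.6845
  x_2 = (-4 - (4)·0.6845 - (3)·0.3909 - (2)·-0.0252) / (10) = -0.7860
  x_3 = (9 - (3)·0.6845 - (-3)·-0.7860 - (1)·-0.0252) / (11) = 0.4194
  x_4 = (-5 - (-3)·0.6845 - (2)·-0.7860 - (-2)·0.4194) / (10) = -0.0536
Residual b − A·x = (-0.1534, -0.0290, 0.0287, 0.0003); ∞-norm = 0.1534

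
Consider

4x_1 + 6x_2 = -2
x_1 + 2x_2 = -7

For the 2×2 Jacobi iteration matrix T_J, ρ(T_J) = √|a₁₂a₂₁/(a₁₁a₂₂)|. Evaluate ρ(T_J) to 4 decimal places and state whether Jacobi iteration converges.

a₁₂a₂₁/(a₁₁a₂₂) = (6)·(1) / ((4)·(2)) = 0.750000
ρ = √|0.750000| = √0.750000 = 0.8660
ρ < 1, so Jacobi converges

0.8660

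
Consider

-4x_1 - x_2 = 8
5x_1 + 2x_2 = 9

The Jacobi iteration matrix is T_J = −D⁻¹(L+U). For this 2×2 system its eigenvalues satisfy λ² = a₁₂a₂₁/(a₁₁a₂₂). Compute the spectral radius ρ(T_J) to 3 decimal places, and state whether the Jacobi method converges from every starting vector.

a₁₂a₂₁/(a₁₁a₂₂) = (-1)·(5) / ((-4)·(2)) = 0.625000
ρ = √|0.625000| = √0.625000 = 0.791
ρ < 1, so Jacobi converges

0.791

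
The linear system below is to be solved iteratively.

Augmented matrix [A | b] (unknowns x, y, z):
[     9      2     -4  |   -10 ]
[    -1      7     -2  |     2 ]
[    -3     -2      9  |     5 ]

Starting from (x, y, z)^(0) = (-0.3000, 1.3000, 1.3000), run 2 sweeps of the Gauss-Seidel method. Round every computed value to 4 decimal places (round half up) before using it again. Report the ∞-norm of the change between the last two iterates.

Iteration 1:
  x = (-10 - (2)·1.3000 - (-4)·1.3000) / (9) = -0.8222
  y = (2 - (-1)·-0.8222 - (-2)·1.3000) / (7) = 0.5397
  z = (5 - (-3)·-0.8222 - (-2)·0.5397) / (9) = 0.4014
Iteration 2:
  x = (-10 - (2)·0.5397 - (-4)·0.4014) / (9) = -1.0526
  y = (2 - (-1)·-1.0526 - (-2)·0.4014) / (7) = 0.2500
  z = (5 - (-3)·-1.0526 - (-2)·0.2500) / (9) = 0.2602
Change: (-0.2304, -0.2897, -0.1412) → max |·| = 0.2897

0.2897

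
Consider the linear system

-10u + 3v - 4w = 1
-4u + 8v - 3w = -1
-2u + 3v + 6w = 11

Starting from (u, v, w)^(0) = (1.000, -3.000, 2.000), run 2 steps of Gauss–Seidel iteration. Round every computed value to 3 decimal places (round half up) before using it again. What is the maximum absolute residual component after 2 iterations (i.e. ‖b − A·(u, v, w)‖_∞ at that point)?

0.618

Iteration 1:
  u = (1 - (3)·-3.000 - (-4)·2.000) / (-10) = -1.800
  v = (-1 - (-4)·-1.800 - (-3)·2.000) / (8) = -0.275
  w = (11 - (-2)·-1.800 - (3)·-0.275) / (6) = 1.371
Iteration 2:
  u = (1 - (3)·-0.275 - (-4)·1.371) / (-10) = -0.731
  v = (-1 - (-4)·-0.731 - (-3)·1.371) / (8) = 0.024
  w = (11 - (-2)·-0.731 - (3)·0.024) / (6) = 1.578
Residual b − A·x = (-0.070, 0.618, -0.002); ∞-norm = 0.618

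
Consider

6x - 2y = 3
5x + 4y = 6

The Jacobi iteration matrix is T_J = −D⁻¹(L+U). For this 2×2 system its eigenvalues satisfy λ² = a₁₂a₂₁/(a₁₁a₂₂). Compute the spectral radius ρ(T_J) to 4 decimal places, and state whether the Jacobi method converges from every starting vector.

0.6455

a₁₂a₂₁/(a₁₁a₂₂) = (-2)·(5) / ((6)·(4)) = -0.416667
ρ = √|-0.416667| = √0.416667 = 0.6455
ρ < 1, so Jacobi converges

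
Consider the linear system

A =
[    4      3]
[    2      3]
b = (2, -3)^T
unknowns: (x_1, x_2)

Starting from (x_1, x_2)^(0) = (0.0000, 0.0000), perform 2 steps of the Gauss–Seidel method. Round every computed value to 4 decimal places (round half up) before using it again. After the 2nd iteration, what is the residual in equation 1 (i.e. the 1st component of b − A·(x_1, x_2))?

2.0000

Iteration 1:
  x_1 = (2 - (3)·0.0000) / (4) = 0.5000
  x_2 = (-3 - (2)·0.5000) / (3) = -1.3333
Iteration 2:
  x_1 = (2 - (3)·-1.3333) / (4) = 1.5000
  x_2 = (-3 - (2)·1.5000) / (3) = -2.0000
Residual b − A·x = (2.0000, 0.0000)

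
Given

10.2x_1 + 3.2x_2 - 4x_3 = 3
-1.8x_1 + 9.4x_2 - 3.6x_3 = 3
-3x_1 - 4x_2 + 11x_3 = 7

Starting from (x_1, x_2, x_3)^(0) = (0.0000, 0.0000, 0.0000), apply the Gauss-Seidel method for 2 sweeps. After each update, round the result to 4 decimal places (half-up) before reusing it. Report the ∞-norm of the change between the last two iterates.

Iteration 1:
  x_1 = (3 - (3.2)·0.0000 - (-4)·0.0000) / (10.2) = 0.2941
  x_2 = (3 - (-1.8)·0.2941 - (-3.6)·0.0000) / (9.4) = 0.3755
  x_3 = (7 - (-3)·0.2941 - (-4)·0.3755) / (11) = 0.8531
Iteration 2:
  x_1 = (3 - (3.2)·0.3755 - (-4)·0.8531) / (10.2) = 0.5109
  x_2 = (3 - (-1.8)·0.5109 - (-3.6)·0.8531) / (9.4) = 0.7437
  x_3 = (7 - (-3)·0.5109 - (-4)·0.7437) / (11) = 1.0461
Change: (0.2168, 0.3682, 0.1930) → max |·| = 0.3682

0.3682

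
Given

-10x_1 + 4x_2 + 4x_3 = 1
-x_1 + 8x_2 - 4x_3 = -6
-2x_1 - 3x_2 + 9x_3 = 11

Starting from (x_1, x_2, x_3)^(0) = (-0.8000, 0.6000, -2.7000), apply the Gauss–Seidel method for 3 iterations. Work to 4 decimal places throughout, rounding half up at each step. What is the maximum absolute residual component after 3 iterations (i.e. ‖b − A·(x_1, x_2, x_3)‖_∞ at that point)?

2.6150

Iteration 1:
  x_1 = (1 - (4)·0.6000 - (4)·-2.7000) / (-10) = -0.9400
  x_2 = (-6 - (-1)·-0.9400 - (-4)·-2.7000) / (8) = -2.2175
  x_3 = (11 - (-2)·-0.9400 - (-3)·-2.2175) / (9) = 0.2742
Iteration 2:
  x_1 = (1 - (4)·-2.2175 - (4)·0.2742) / (-10) = -0.8773
  x_2 = (-6 - (-1)·-0.8773 - (-4)·0.2742) / (8) = -0.7226
  x_3 = (11 - (-2)·-0.8773 - (-3)·-0.7226) / (9) = 0.7864
Iteration 3:
  x_1 = (1 - (4)·-0.7226 - (4)·0.7864) / (-10) = -0.0745
  x_2 = (-6 - (-1)·-0.0745 - (-4)·0.7864) / (8) = -0.3661
  x_3 = (11 - (-2)·-0.0745 - (-3)·-0.3661) / (9) = 1.0836
Residual b − A·x = (-2.6150, 1.1887, 0.0003); ∞-norm = 2.6150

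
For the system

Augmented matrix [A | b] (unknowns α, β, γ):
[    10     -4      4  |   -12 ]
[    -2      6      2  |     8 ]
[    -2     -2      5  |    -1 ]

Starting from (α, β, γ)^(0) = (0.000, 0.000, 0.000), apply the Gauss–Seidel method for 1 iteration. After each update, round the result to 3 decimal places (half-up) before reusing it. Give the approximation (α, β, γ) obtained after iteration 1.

Iteration 1:
  α = (-12 - (-4)·0.000 - (4)·0.000) / (10) = -1.200
  β = (8 - (-2)·-1.200 - (2)·0.000) / (6) = 0.933
  γ = (-1 - (-2)·-1.200 - (-2)·0.933) / (5) = -0.307

(-1.200, 0.933, -0.307)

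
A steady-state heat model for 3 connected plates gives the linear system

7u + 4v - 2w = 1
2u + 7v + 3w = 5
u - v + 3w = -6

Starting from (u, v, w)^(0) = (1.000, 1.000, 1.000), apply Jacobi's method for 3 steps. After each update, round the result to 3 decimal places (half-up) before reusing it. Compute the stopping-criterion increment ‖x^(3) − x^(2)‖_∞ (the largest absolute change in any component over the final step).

0.907

Iteration 1:
  u = (1 - (4)·1.000 - (-2)·1.000) / (7) = -0.143
  v = (5 - (2)·1.000 - (3)·1.000) / (7) = 0.000
  w = (-6 - (1)·1.000 - (-1)·1.000) / (3) = -2.000
Iteration 2:
  u = (1 - (4)·0.000 - (-2)·-2.000) / (7) = -0.429
  v = (5 - (2)·-0.143 - (3)·-2.000) / (7) = 1.612
  w = (-6 - (1)·-0.143 - (-1)·0.000) / (3) = -1.952
Iteration 3:
  u = (1 - (4)·1.612 - (-2)·-1.952) / (7) = -1.336
  v = (5 - (2)·-0.429 - (3)·-1.952) / (7) = 1.673
  w = (-6 - (1)·-0.429 - (-1)·1.612) / (3) = -1.320
Change: (-0.907, 0.061, 0.632) → max |·| = 0.907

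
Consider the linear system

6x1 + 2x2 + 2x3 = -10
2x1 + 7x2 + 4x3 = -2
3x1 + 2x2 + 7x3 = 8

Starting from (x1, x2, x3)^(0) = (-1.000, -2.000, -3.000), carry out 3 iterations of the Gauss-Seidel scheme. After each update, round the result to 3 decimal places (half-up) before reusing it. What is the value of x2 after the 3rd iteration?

-0.847

Iteration 1:
  x1 = (-10 - (2)·-2.000 - (2)·-3.000) / (6) = 0.000
  x2 = (-2 - (2)·0.000 - (4)·-3.000) / (7) = 1.429
  x3 = (8 - (3)·0.000 - (2)·1.429) / (7) = 0.735
Iteration 2:
  x1 = (-10 - (2)·1.429 - (2)·0.735) / (6) = -2.388
  x2 = (-2 - (2)·-2.388 - (4)·0.735) / (7) = -0.023
  x3 = (8 - (3)·-2.388 - (2)·-0.023) / (7) = 2.173
Iteration 3:
  x1 = (-10 - (2)·-0.023 - (2)·2.173) / (6) = -2.383
  x2 = (-2 - (2)·-2.383 - (4)·2.173) / (7) = -0.847
  x3 = (8 - (3)·-2.383 - (2)·-0.847) / (7) = 2.406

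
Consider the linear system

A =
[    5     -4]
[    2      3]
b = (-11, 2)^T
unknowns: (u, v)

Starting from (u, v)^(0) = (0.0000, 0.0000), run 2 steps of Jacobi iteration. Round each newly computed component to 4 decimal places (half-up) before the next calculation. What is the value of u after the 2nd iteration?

-1.6666

Iteration 1:
  u = (-11 - (-4)·0.0000) / (5) = -2.2000
  v = (2 - (2)·0.0000) / (3) = 0.6667
Iteration 2:
  u = (-11 - (-4)·0.6667) / (5) = -1.6666
  v = (2 - (2)·-2.2000) / (3) = 2.1333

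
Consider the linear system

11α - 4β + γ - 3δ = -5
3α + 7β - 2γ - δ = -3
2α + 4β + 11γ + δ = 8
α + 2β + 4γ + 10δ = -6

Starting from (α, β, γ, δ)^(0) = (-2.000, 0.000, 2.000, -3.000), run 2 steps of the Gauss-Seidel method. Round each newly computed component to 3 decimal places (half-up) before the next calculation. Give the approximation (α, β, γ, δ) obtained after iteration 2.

(-0.702, 0.059, 0.922, -0.910)

Iteration 1:
  α = (-5 - (-4)·0.000 - (1)·2.000 - (-3)·-3.000) / (11) = -1.455
  β = (-3 - (3)·-1.455 - (-2)·2.000 - (-1)·-3.000) / (7) = 0.338
  γ = (8 - (2)·-1.455 - (4)·0.338 - (1)·-3.000) / (11) = 1.142
  δ = (-6 - (1)·-1.455 - (2)·0.338 - (4)·1.142) / (10) = -0.979
Iteration 2:
  α = (-5 - (-4)·0.338 - (1)·1.142 - (-3)·-0.979) / (11) = -0.702
  β = (-3 - (3)·-0.702 - (-2)·1.142 - (-1)·-0.979) / (7) = 0.059
  γ = (8 - (2)·-0.702 - (4)·0.059 - (1)·-0.979) / (11) = 0.922
  δ = (-6 - (1)·-0.702 - (2)·0.059 - (4)·0.922) / (10) = -0.910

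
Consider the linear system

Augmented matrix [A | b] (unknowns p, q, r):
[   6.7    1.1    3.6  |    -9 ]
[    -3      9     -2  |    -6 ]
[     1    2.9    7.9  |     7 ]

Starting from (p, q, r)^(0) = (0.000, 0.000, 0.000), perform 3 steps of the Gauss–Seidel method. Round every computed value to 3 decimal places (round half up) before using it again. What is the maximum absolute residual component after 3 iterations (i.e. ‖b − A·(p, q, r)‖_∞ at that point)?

0.016

Iteration 1:
  p = (-9 - (1.1)·0.000 - (3.6)·0.000) / (6.7) = -1.343
  q = (-6 - (-3)·-1.343 - (-2)·0.000) / (9) = -1.114
  r = (7 - (1)·-1.343 - (2.9)·-1.114) / (7.9) = 1.465
Iteration 2:
  p = (-9 - (1.1)·-1.114 - (3.6)·1.465) / (6.7) = -1.948
  q = (-6 - (-3)·-1.948 - (-2)·1.465) / (9) = -0.990
  r = (7 - (1)·-1.948 - (2.9)·-0.990) / (7.9) = 1.496
Iteration 3:
  p = (-9 - (1.1)·-0.990 - (3.6)·1.496) / (6.7) = -1.985
  q = (-6 - (-3)·-1.985 - (-2)·1.496) / (9) = -0.996
  r = (7 - (1)·-1.985 - (2.9)·-0.996) / (7.9) = 1.503
Residual b − A·x = (-0.016, 0.015, 0.000); ∞-norm = 0.016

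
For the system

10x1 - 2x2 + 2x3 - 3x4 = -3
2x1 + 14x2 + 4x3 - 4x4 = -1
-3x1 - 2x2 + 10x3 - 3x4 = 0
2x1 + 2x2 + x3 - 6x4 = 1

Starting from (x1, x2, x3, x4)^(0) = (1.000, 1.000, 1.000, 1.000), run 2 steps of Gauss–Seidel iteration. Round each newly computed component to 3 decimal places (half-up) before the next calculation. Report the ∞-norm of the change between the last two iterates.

Iteration 1:
  x1 = (-3 - (-2)·1.000 - (2)·1.000 - (-3)·1.000) / (10) = 0.000
  x2 = (-1 - (2)·0.000 - (4)·1.000 - (-4)·1.000) / (14) = -0.071
  x3 = (0 - (-3)·0.000 - (-2)·-0.071 - (-3)·1.000) / (10) = 0.286
  x4 = (1 - (2)·0.000 - (2)·-0.071 - (1)·0.286) / (-6) = -0.143
Iteration 2:
  x1 = (-3 - (-2)·-0.071 - (2)·0.286 - (-3)·-0.143) / (10) = -0.414
  x2 = (-1 - (2)·-0.414 - (4)·0.286 - (-4)·-0.143) / (14) = -0.135
  x3 = (0 - (-3)·-0.414 - (-2)·-0.135 - (-3)·-0.143) / (10) = -0.194
  x4 = (1 - (2)·-0.414 - (2)·-0.135 - (1)·-0.194) / (-6) = -0.382
Change: (-0.414, -0.064, -0.480, -0.239) → max |·| = 0.480

0.480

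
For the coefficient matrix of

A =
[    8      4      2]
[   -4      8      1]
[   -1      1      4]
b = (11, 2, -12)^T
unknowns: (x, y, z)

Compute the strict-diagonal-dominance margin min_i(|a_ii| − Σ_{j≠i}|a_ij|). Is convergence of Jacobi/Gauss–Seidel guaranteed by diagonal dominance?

2

row 1: |8| − (4+2) = 2
row 2: |8| − (4+1) = 3
row 3: |4| − (1+1) = 2
minimum over rows = 2 → strictly diagonally dominant (convergence guaranteed)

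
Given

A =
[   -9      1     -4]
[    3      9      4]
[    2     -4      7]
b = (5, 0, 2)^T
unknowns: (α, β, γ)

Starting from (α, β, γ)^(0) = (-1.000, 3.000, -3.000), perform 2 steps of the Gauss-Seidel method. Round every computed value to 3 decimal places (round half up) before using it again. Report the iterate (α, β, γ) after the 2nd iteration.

(-0.679, -0.004, 0.477)

Iteration 1:
  α = (5 - (1)·3.000 - (-4)·-3.000) / (-9) = 1.111
  β = (0 - (3)·1.111 - (4)·-3.000) / (9) = 0.963
  γ = (2 - (2)·1.111 - (-4)·0.963) / (7) = 0.519
Iteration 2:
  α = (5 - (1)·0.963 - (-4)·0.519) / (-9) = -0.679
  β = (0 - (3)·-0.679 - (4)·0.519) / (9) = -0.004
  γ = (2 - (2)·-0.679 - (-4)·-0.004) / (7) = 0.477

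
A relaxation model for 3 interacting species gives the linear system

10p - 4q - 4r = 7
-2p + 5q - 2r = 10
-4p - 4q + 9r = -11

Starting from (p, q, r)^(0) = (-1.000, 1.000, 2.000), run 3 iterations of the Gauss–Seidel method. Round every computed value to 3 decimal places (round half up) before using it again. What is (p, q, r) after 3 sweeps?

Iteration 1:
  p = (7 - (-4)·1.000 - (-4)·2.000) / (10) = 1.900
  q = (10 - (-2)·1.900 - (-2)·2.000) / (5) = 3.560
  r = (-11 - (-4)·1.900 - (-4)·3.560) / (9) = 1.204
Iteration 2:
  p = (7 - (-4)·3.560 - (-4)·1.204) / (10) = 2.606
  q = (10 - (-2)·2.606 - (-2)·1.204) / (5) = 3.524
  r = (-11 - (-4)·2.606 - (-4)·3.524) / (9) = 1.502
Iteration 3:
  p = (7 - (-4)·3.524 - (-4)·1.502) / (10) = 2.710
  q = (10 - (-2)·2.710 - (-2)·1.502) / (5) = 3.685
  r = (-11 - (-4)·2.710 - (-4)·3.685) / (9) = 1.620

(2.710, 3.685, 1.620)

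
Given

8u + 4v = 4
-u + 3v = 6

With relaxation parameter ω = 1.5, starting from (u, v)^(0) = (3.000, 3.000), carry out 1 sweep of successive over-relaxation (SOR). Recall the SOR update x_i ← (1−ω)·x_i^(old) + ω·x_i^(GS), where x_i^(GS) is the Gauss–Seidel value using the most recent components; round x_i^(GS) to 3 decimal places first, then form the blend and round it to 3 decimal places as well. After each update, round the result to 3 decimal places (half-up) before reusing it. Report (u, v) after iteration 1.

Iteration 1:
  u: GS value = (4 - (4)·3.000) / (8) = -1.000;  u ← (1−ω)·3.000 + ω·-1.000 = -3.000
  v: GS value = (6 - (-1)·-3.000) / (3) = 1.000;  v ← (1−ω)·3.000 + ω·1.000 = 0.000

(-3.000, 0.000)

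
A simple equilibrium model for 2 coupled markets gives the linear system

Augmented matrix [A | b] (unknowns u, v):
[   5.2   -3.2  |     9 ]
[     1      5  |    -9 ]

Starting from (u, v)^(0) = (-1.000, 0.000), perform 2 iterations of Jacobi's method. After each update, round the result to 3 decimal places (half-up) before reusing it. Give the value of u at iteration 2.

0.746

Iteration 1:
  u = (9 - (-3.2)·0.000) / (5.2) = 1.731
  v = (-9 - (1)·-1.000) / (5) = -1.600
Iteration 2:
  u = (9 - (-3.2)·-1.600) / (5.2) = 0.746
  v = (-9 - (1)·1.731) / (5) = -2.146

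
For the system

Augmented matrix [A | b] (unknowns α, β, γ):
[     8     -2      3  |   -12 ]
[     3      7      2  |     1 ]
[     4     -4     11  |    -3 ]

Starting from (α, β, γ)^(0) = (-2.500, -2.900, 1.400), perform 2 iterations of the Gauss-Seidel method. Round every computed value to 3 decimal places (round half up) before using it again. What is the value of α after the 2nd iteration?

-1.668

Iteration 1:
  α = (-12 - (-2)·-2.900 - (3)·1.400) / (8) = -2.750
  β = (1 - (3)·-2.750 - (2)·1.400) / (7) = 0.921
  γ = (-3 - (4)·-2.750 - (-4)·0.921) / (11) = 1.062
Iteration 2:
  α = (-12 - (-2)·0.921 - (3)·1.062) / (8) = -1.668
  β = (1 - (3)·-1.668 - (2)·1.062) / (7) = 0.554
  γ = (-3 - (4)·-1.668 - (-4)·0.554) / (11) = 0.535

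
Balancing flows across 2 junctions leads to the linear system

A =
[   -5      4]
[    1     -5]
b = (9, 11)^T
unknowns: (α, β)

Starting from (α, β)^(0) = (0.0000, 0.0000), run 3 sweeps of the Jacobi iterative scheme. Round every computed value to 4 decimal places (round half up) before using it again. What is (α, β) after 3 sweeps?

Iteration 1:
  α = (9 - (4)·0.0000) / (-5) = -1.8000
  β = (11 - (1)·0.0000) / (-5) = -2.2000
Iteration 2:
  α = (9 - (4)·-2.2000) / (-5) = -3.5600
  β = (11 - (1)·-1.8000) / (-5) = -2.5600
Iteration 3:
  α = (9 - (4)·-2.5600) / (-5) = -3.8480
  β = (11 - (1)·-3.5600) / (-5) = -2.9120

(-3.8480, -2.9120)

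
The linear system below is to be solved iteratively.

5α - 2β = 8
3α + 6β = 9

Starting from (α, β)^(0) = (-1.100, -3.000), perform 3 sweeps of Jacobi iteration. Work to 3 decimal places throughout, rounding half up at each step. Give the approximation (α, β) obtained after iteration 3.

Iteration 1:
  α = (8 - (-2)·-3.000) / (5) = 0.400
  β = (9 - (3)·-1.100) / (6) = 2.050
Iteration 2:
  α = (8 - (-2)·2.050) / (5) = 2.420
  β = (9 - (3)·0.400) / (6) = 1.300
Iteration 3:
  α = (8 - (-2)·1.300) / (5) = 2.120
  β = (9 - (3)·2.420) / (6) = 0.290

(2.120, 0.290)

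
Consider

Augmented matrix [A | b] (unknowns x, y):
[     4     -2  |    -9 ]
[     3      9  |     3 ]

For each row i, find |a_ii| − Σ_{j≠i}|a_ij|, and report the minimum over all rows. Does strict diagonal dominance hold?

row 1: |4| − (2) = 2
row 2: |9| − (3) = 6
minimum over rows = 2 → strictly diagonally dominant (convergence guaranteed)

2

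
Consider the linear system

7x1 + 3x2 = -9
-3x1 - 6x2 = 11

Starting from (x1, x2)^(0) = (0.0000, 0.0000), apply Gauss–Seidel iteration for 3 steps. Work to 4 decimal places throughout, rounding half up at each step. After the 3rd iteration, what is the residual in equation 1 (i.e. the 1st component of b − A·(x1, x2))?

0.1640

Iteration 1:
  x1 = (-9 - (3)·0.0000) / (7) = -1.2857
  x2 = (11 - (-3)·-1.2857) / (-6) = -1.1905
Iteration 2:
  x1 = (-9 - (3)·-1.1905) / (7) = -0.7755
  x2 = (11 - (-3)·-0.7755) / (-6) = -1.4456
Iteration 3:
  x1 = (-9 - (3)·-1.4456) / (7) = -0.6662
  x2 = (11 - (-3)·-0.6662) / (-6) = -1.5002
Residual b − A·x = (0.1640, 0.0002)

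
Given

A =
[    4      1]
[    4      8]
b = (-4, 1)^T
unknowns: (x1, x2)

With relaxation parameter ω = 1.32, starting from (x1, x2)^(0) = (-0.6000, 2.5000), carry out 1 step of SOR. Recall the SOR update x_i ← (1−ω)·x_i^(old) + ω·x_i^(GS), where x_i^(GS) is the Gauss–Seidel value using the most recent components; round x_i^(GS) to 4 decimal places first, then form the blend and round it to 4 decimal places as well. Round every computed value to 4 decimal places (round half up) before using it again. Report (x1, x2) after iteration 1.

(-1.9530, 0.6540)

Iteration 1:
  x1: GS value = (-4 - (1)·2.5000) / (4) = -1.6250;  x1 ← (1−ω)·-0.6000 + ω·-1.6250 = -1.9530
  x2: GS value = (1 - (4)·-1.9530) / (8) = 1.1015;  x2 ← (1−ω)·2.5000 + ω·1.1015 = 0.6540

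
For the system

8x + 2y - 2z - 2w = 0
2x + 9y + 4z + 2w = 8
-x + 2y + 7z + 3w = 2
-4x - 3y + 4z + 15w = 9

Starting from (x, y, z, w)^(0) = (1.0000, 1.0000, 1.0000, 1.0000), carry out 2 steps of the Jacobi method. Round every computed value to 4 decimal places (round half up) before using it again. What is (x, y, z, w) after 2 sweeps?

(0.1286, 0.7825, -0.0214, 0.7429)

Iteration 1:
  x = (0 - (2)·1.0000 - (-2)·1.0000 - (-2)·1.0000) / (8) = 0.2500
  y = (8 - (2)·1.0000 - (4)·1.0000 - (2)·1.0000) / (9) = 0.0000
  z = (2 - (-1)·1.0000 - (2)·1.0000 - (3)·1.0000) / (7) = -0.2857
  w = (9 - (-4)·1.0000 - (-3)·1.0000 - (4)·1.0000) / (15) = 0.8000
Iteration 2:
  x = (0 - (2)·0.0000 - (-2)·-0.2857 - (-2)·0.8000) / (8) = 0.1286
  y = (8 - (2)·0.2500 - (4)·-0.2857 - (2)·0.8000) / (9) = 0.7825
  z = (2 - (-1)·0.2500 - (2)·0.0000 - (3)·0.8000) / (7) = -0.0214
  w = (9 - (-4)·0.2500 - (-3)·0.0000 - (4)·-0.2857) / (15) = 0.7429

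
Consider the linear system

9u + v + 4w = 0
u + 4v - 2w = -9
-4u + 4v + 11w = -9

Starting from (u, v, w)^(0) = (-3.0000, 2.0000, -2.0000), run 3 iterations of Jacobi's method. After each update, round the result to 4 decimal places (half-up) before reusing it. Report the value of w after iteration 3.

Iteration 1:
  u = (0 - (1)·2.0000 - (4)·-2.0000) / (9) = 0.6667
  v = (-9 - (1)·-3.0000 - (-2)·-2.0000) / (4) = -2.5000
  w = (-9 - (-4)·-3.0000 - (4)·2.0000) / (11) = -2.6364
Iteration 2:
  u = (0 - (1)·-2.5000 - (4)·-2.6364) / (9) = 1.4495
  v = (-9 - (1)·0.6667 - (-2)·-2.6364) / (4) = -3.7349
  w = (-9 - (-4)·0.6667 - (4)·-2.5000) / (11) = 0.3333
Iteration 3:
  u = (0 - (1)·-3.7349 - (4)·0.3333) / (9) = 0.2669
  v = (-9 - (1)·1.4495 - (-2)·0.3333) / (4) = -2.4457
  w = (-9 - (-4)·1.4495 - (4)·-3.7349) / (11) = 1.0671

1.0671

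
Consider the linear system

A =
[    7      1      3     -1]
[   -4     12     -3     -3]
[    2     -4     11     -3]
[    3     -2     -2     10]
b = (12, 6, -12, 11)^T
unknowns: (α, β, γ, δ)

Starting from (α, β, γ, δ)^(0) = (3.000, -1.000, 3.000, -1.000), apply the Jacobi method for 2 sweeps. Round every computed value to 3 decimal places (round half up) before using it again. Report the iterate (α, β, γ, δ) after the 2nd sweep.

(2.488, 0.225, -0.278, 0.917)

Iteration 1:
  α = (12 - (1)·-1.000 - (3)·3.000 - (-1)·-1.000) / (7) = 0.429
  β = (6 - (-4)·3.000 - (-3)·3.000 - (-3)·-1.000) / (12) = 2.000
  γ = (-12 - (2)·3.000 - (-4)·-1.000 - (-3)·-1.000) / (11) = -2.273
  δ = (11 - (3)·3.000 - (-2)·-1.000 - (-2)·3.000) / (10) = 0.600
Iteration 2:
  α = (12 - (1)·2.000 - (3)·-2.273 - (-1)·0.600) / (7) = 2.488
  β = (6 - (-4)·0.429 - (-3)·-2.273 - (-3)·0.600) / (12) = 0.225
  γ = (-12 - (2)·0.429 - (-4)·2.000 - (-3)·0.600) / (11) = -0.278
  δ = (11 - (3)·0.429 - (-2)·2.000 - (-2)·-2.273) / (10) = 0.917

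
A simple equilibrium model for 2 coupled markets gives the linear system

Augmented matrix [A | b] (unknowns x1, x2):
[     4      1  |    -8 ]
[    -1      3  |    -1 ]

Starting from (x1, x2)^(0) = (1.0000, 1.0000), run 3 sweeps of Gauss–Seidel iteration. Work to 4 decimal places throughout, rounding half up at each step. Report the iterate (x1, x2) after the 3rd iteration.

Iteration 1:
  x1 = (-8 - (1)·1.0000) / (4) = -2.2500
  x2 = (-1 - (-1)·-2.2500) / (3) = -1.0833
Iteration 2:
  x1 = (-8 - (1)·-1.0833) / (4) = -1.7292
  x2 = (-1 - (-1)·-1.7292) / (3) = -0.9097
Iteration 3:
  x1 = (-8 - (1)·-0.9097) / (4) = -1.7726
  x2 = (-1 - (-1)·-1.7726) / (3) = -0.9242

(-1.7726, -0.9242)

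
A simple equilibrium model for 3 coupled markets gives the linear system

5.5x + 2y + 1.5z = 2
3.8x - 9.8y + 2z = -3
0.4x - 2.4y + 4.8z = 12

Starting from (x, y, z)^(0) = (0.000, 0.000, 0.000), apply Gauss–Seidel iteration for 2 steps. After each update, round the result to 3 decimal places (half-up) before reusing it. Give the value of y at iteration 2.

0.649

Iteration 1:
  x = (2 - (2)·0.000 - (1.5)·0.000) / (5.5) = 0.364
  y = (-3 - (3.8)·0.364 - (2)·0.000) / (-9.8) = 0.447
  z = (12 - (0.4)·0.364 - (-2.4)·0.447) / (4.8) = 2.693
Iteration 2:
  x = (2 - (2)·0.447 - (1.5)·2.693) / (5.5) = -0.533
  y = (-3 - (3.8)·-0.533 - (2)·2.693) / (-9.8) = 0.649
  z = (12 - (0.4)·-0.533 - (-2.4)·0.649) / (4.8) = 2.869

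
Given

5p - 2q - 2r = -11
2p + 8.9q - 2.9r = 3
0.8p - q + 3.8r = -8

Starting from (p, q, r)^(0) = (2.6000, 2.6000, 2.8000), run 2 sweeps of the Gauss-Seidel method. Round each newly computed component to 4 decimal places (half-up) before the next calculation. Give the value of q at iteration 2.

0.3017

Iteration 1:
  p = (-11 - (-2)·2.6000 - (-2)·2.8000) / (5) = -0.0400
  q = (3 - (2)·-0.0400 - (-2.9)·2.8000) / (8.9) = 1.2584
  r = (-8 - (0.8)·-0.0400 - (-1)·1.2584) / (3.8) = -1.7657
Iteration 2:
  p = (-11 - (-2)·1.2584 - (-2)·-1.7657) / (5) = -2.4029
  q = (3 - (2)·-2.4029 - (-2.9)·-1.7657) / (8.9) = 0.3017
  r = (-8 - (0.8)·-2.4029 - (-1)·0.3017) / (3.8) = -1.5200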